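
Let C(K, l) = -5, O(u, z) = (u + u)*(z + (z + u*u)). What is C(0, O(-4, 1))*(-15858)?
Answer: 79290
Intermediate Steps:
O(u, z) = 2*u*(u**2 + 2*z) (O(u, z) = (2*u)*(z + (z + u**2)) = (2*u)*(u**2 + 2*z) = 2*u*(u**2 + 2*z))
C(0, O(-4, 1))*(-15858) = -5*(-15858) = 79290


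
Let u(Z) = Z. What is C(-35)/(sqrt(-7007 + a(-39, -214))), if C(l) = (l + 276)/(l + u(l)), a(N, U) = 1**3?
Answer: 241*I*sqrt(7006)/490420 ≈ 0.041132*I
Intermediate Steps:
a(N, U) = 1
C(l) = (276 + l)/(2*l) (C(l) = (l + 276)/(l + l) = (276 + l)/((2*l)) = (276 + l)*(1/(2*l)) = (276 + l)/(2*l))
C(-35)/(sqrt(-7007 + a(-39, -214))) = ((1/2)*(276 - 35)/(-35))/(sqrt(-7007 + 1)) = ((1/2)*(-1/35)*241)/(sqrt(-7006)) = -241*(-I*sqrt(7006)/7006)/70 = -(-241)*I*sqrt(7006)/490420 = 241*I*sqrt(7006)/490420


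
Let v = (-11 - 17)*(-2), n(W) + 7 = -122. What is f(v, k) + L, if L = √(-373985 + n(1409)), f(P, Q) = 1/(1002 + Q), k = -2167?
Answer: -1/1165 + I*√374114 ≈ -0.00085837 + 611.65*I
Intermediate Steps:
n(W) = -129 (n(W) = -7 - 122 = -129)
v = 56 (v = -28*(-2) = 56)
L = I*√374114 (L = √(-373985 - 129) = √(-374114) = I*√374114 ≈ 611.65*I)
f(v, k) + L = 1/(1002 - 2167) + I*√374114 = 1/(-1165) + I*√374114 = -1/1165 + I*√374114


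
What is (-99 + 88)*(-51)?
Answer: 561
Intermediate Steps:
(-99 + 88)*(-51) = -11*(-51) = 561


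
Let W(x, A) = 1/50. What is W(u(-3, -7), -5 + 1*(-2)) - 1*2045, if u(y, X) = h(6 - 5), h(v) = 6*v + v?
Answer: -102249/50 ≈ -2045.0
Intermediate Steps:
h(v) = 7*v
u(y, X) = 7 (u(y, X) = 7*(6 - 5) = 7*1 = 7)
W(x, A) = 1/50
W(u(-3, -7), -5 + 1*(-2)) - 1*2045 = 1/50 - 1*2045 = 1/50 - 2045 = -102249/50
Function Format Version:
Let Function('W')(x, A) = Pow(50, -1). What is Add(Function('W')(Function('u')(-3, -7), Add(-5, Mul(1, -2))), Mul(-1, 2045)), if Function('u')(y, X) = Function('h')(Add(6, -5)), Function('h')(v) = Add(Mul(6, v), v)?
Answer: Rational(-102249, 50) ≈ -2045.0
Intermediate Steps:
Function('h')(v) = Mul(7, v)
Function('u')(y, X) = 7 (Function('u')(y, X) = Mul(7, Add(6, -5)) = Mul(7, 1) = 7)
Function('W')(x, A) = Rational(1, 50)
Add(Function('W')(Function('u')(-3, -7), Add(-5, Mul(1, -2))), Mul(-1, 2045)) = Add(Rational(1, 50), Mul(-1, 2045)) = Add(Rational(1, 50), -2045) = Rational(-102249, 50)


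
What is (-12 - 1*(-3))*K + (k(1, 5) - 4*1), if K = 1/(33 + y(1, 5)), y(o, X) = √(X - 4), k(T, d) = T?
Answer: -111/34 ≈ -3.2647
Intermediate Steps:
y(o, X) = √(-4 + X)
K = 1/34 (K = 1/(33 + √(-4 + 5)) = 1/(33 + √1) = 1/(33 + 1) = 1/34 ≈ 0.029412)
(-12 - 1*(-3))*K + (k(1, 5) - 4*1) = (-12 - 1*(-3))*(1/34) + (1 - 4*1) = (-12 + 3)*(1/34) + (1 - 4) = -9*1/34 - 3 = -9/34 - 3 = -111/34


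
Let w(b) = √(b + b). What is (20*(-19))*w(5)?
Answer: -380*√10 ≈ -1201.7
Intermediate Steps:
w(b) = √2*√b (w(b) = √(2*b) = √2*√b)
(20*(-19))*w(5) = (20*(-19))*(√2*√5) = -380*√10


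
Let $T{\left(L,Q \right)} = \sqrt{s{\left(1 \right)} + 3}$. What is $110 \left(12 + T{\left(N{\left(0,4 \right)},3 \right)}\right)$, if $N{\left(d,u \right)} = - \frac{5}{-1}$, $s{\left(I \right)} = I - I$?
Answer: $1320 + 110 \sqrt{3} \approx 1510.5$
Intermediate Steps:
$s{\left(I \right)} = 0$
$N{\left(d,u \right)} = 5$ ($N{\left(d,u \right)} = \left(-5\right) \left(-1\right) = 5$)
$T{\left(L,Q \right)} = \sqrt{3}$ ($T{\left(L,Q \right)} = \sqrt{0 + 3} = \sqrt{3}$)
$110 \left(12 + T{\left(N{\left(0,4 \right)},3 \right)}\right) = 110 \left(12 + \sqrt{3}\right) = 1320 + 110 \sqrt{3}$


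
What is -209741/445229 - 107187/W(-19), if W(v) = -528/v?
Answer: -302281066295/78360304 ≈ -3857.6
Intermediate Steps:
-209741/445229 - 107187/W(-19) = -209741/445229 - 107187/((-528/(-19))) = -209741*1/445229 - 107187/((-528*(-1/19))) = -209741/445229 - 107187/528/19 = -209741/445229 - 107187*19/528 = -209741/445229 - 678851/176 = -302281066295/78360304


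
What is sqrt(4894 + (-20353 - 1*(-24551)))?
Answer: 2*sqrt(2273) ≈ 95.352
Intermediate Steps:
sqrt(4894 + (-20353 - 1*(-24551))) = sqrt(4894 + (-20353 + 24551)) = sqrt(4894 + 4198) = sqrt(9092) = 2*sqrt(2273)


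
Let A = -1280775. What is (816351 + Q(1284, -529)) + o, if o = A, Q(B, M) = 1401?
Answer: -463023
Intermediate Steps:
o = -1280775
(816351 + Q(1284, -529)) + o = (816351 + 1401) - 1280775 = 817752 - 1280775 = -463023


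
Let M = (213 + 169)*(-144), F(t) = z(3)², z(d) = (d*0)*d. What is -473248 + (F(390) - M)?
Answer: -418240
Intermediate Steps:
z(d) = 0 (z(d) = 0*d = 0)
F(t) = 0 (F(t) = 0² = 0)
M = -55008 (M = 382*(-144) = -55008)
-473248 + (F(390) - M) = -473248 + (0 - 1*(-55008)) = -473248 + (0 + 55008) = -473248 + 55008 = -418240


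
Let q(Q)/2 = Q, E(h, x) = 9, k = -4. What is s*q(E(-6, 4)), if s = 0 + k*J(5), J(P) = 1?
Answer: -72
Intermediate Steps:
q(Q) = 2*Q
s = -4 (s = 0 - 4*1 = 0 - 4 = -4)
s*q(E(-6, 4)) = -8*9 = -4*18 = -72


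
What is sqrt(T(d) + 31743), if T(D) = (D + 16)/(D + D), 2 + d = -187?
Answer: sqrt(503959134)/126 ≈ 178.17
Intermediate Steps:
d = -189 (d = -2 - 187 = -189)
T(D) = (16 + D)/(2*D) (T(D) = (16 + D)/((2*D)) = (16 + D)*(1/(2*D)) = (16 + D)/(2*D))
sqrt(T(d) + 31743) = sqrt((1/2)*(16 - 189)/(-189) + 31743) = sqrt((1/2)*(-1/189)*(-173) + 31743) = sqrt(173/378 + 31743) = sqrt(11999027/378) = sqrt(503959134)/126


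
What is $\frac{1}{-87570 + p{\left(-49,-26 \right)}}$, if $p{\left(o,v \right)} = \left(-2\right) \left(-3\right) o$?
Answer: $- \frac{1}{87864} \approx -1.1381 \cdot 10^{-5}$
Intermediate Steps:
$p{\left(o,v \right)} = 6 o$
$\frac{1}{-87570 + p{\left(-49,-26 \right)}} = \frac{1}{-87570 + 6 \left(-49\right)} = \frac{1}{-87570 - 294} = \frac{1}{-87864} = - \frac{1}{87864}$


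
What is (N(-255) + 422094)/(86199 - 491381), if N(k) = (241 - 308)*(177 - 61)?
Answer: -207161/202591 ≈ -1.0226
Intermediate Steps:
N(k) = -7772 (N(k) = -67*116 = -7772)
(N(-255) + 422094)/(86199 - 491381) = (-7772 + 422094)/(86199 - 491381) = 414322/(-405182) = 414322*(-1/405182) = -207161/202591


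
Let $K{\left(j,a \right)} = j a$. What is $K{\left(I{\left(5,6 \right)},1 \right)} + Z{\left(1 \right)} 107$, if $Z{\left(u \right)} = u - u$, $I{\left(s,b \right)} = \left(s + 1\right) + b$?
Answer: $12$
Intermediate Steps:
$I{\left(s,b \right)} = 1 + b + s$ ($I{\left(s,b \right)} = \left(1 + s\right) + b = 1 + b + s$)
$Z{\left(u \right)} = 0$
$K{\left(j,a \right)} = a j$
$K{\left(I{\left(5,6 \right)},1 \right)} + Z{\left(1 \right)} 107 = 1 \left(1 + 6 + 5\right) + 0 \cdot 107 = 1 \cdot 12 + 0 = 12 + 0 = 12$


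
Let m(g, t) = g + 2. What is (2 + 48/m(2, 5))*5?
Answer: 70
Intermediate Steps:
m(g, t) = 2 + g
(2 + 48/m(2, 5))*5 = (2 + 48/(2 + 2))*5 = (2 + 48/4)*5 = (2 + 48*(¼))*5 = (2 + 12)*5 = 14*5 = 70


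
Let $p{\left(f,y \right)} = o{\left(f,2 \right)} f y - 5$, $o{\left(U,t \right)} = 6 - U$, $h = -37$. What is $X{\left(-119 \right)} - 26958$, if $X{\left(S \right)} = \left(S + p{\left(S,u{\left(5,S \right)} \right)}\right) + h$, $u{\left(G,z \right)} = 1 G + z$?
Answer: $1668631$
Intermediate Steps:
$u{\left(G,z \right)} = G + z$
$p{\left(f,y \right)} = -5 + f y \left(6 - f\right)$ ($p{\left(f,y \right)} = \left(6 - f\right) f y - 5 = f \left(6 - f\right) y - 5 = f y \left(6 - f\right) - 5 = -5 + f y \left(6 - f\right)$)
$X{\left(S \right)} = -42 + S - S \left(-6 + S\right) \left(5 + S\right)$ ($X{\left(S \right)} = \left(S - \left(5 + S \left(5 + S\right) \left(-6 + S\right)\right)\right) - 37 = \left(S - \left(5 + S \left(-6 + S\right) \left(5 + S\right)\right)\right) - 37 = \left(-5 + S - S \left(-6 + S\right) \left(5 + S\right)\right) - 37 = -42 + S - S \left(-6 + S\right) \left(5 + S\right)$)
$X{\left(-119 \right)} - 26958 = \left(-42 - 119 - - 119 \left(-6 - 119\right) \left(5 - 119\right)\right) - 26958 = \left(-42 - 119 - \left(-119\right) \left(-125\right) \left(-114\right)\right) - 26958 = \left(-42 - 119 + 1695750\right) - 26958 = 1695589 - 26958 = 1668631$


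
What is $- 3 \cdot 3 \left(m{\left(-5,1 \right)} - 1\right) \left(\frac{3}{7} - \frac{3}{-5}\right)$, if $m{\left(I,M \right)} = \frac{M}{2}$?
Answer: $\frac{162}{35} \approx 4.6286$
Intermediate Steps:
$m{\left(I,M \right)} = \frac{M}{2}$ ($m{\left(I,M \right)} = M \frac{1}{2} = \frac{M}{2}$)
$- 3 \cdot 3 \left(m{\left(-5,1 \right)} - 1\right) \left(\frac{3}{7} - \frac{3}{-5}\right) = - 3 \cdot 3 \left(\frac{1}{2} \cdot 1 - 1\right) \left(\frac{3}{7} - \frac{3}{-5}\right) = - 3 \cdot 3 \left(\frac{1}{2} - 1\right) \left(3 \cdot \frac{1}{7} - - \frac{3}{5}\right) = - 3 \cdot 3 \left(- \frac{1}{2}\right) \left(\frac{3}{7} + \frac{3}{5}\right) = \left(-3\right) \left(- \frac{3}{2}\right) \frac{36}{35} = \frac{9}{2} \cdot \frac{36}{35} = \frac{162}{35}$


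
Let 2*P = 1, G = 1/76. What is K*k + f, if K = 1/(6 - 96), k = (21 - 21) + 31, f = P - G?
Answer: 487/3420 ≈ 0.14240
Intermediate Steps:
G = 1/76 ≈ 0.013158
P = ½ (P = (½)*1 = ½ ≈ 0.50000)
f = 37/76 (f = ½ - 1*1/76 = ½ - 1/76 = 37/76 ≈ 0.48684)
k = 31 (k = 0 + 31 = 31)
K = -1/90 (K = 1/(-90) = -1/90 ≈ -0.011111)
K*k + f = -1/90*31 + 37/76 = -31/90 + 37/76 = 487/3420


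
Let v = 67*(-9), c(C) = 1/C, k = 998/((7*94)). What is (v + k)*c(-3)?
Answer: 197888/987 ≈ 200.49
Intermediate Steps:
k = 499/329 (k = 998/658 = 998*(1/658) = 499/329 ≈ 1.5167)
v = -603
(v + k)*c(-3) = (-603 + 499/329)/(-3) = -197888/329*(-⅓) = 197888/987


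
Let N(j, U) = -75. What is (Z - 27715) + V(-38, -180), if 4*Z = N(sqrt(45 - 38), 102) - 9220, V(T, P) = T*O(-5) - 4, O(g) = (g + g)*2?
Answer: -117131/4 ≈ -29283.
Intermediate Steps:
O(g) = 4*g (O(g) = (2*g)*2 = 4*g)
V(T, P) = -4 - 20*T (V(T, P) = T*(4*(-5)) - 4 = T*(-20) - 4 = -20*T - 4 = -4 - 20*T)
Z = -9295/4 (Z = (-75 - 9220)/4 = (1/4)*(-9295) = -9295/4 ≈ -2323.8)
(Z - 27715) + V(-38, -180) = (-9295/4 - 27715) + (-4 - 20*(-38)) = -120155/4 + (-4 + 760) = -120155/4 + 756 = -117131/4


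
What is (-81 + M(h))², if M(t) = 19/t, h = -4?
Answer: 117649/16 ≈ 7353.1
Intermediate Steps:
(-81 + M(h))² = (-81 + 19/(-4))² = (-81 + 19*(-¼))² = (-81 - 19/4)² = (-343/4)² = 117649/16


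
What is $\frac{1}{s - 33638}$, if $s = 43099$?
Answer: $\frac{1}{9461} \approx 0.0001057$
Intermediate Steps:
$\frac{1}{s - 33638} = \frac{1}{43099 - 33638} = \frac{1}{9461}$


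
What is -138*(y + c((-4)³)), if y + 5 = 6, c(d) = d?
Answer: 8694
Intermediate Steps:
y = 1 (y = -5 + 6 = 1)
-138*(y + c((-4)³)) = -138*(1 + (-4)³) = -138*(1 - 64) = -138*(-63) = 8694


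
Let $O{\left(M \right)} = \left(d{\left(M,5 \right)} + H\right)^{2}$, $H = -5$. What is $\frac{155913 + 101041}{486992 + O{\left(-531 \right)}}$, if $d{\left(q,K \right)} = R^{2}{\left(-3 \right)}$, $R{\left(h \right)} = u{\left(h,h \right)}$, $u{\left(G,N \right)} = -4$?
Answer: $\frac{256954}{487113} \approx 0.5275$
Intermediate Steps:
$R{\left(h \right)} = -4$
$d{\left(q,K \right)} = 16$ ($d{\left(q,K \right)} = \left(-4\right)^{2} = 16$)
$O{\left(M \right)} = 121$ ($O{\left(M \right)} = \left(16 - 5\right)^{2} = 11^{2} = 121$)
$\frac{155913 + 101041}{486992 + O{\left(-531 \right)}} = \frac{155913 + 101041}{486992 + 121} = \frac{256954}{487113}$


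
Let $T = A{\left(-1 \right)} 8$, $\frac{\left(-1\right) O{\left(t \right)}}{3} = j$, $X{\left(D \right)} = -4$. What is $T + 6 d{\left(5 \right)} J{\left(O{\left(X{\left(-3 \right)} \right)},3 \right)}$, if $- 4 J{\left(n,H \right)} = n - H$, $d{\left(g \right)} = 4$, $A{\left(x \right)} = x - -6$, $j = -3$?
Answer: $4$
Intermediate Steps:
$O{\left(t \right)} = 9$ ($O{\left(t \right)} = \left(-3\right) \left(-3\right) = 9$)
$A{\left(x \right)} = 6 + x$ ($A{\left(x \right)} = x + 6 = 6 + x$)
$T = 40$ ($T = \left(6 - 1\right) 8 = 5 \cdot 8 = 40$)
$J{\left(n,H \right)} = - \frac{n}{4} + \frac{H}{4}$ ($J{\left(n,H \right)} = - \frac{n - H}{4} = - \frac{n}{4} + \frac{H}{4}$)
$T + 6 d{\left(5 \right)} J{\left(O{\left(X{\left(-3 \right)} \right)},3 \right)} = 40 + 6 \cdot 4 \left(\left(- \frac{1}{4}\right) 9 + \frac{1}{4} \cdot 3\right) = 40 + 24 \left(- \frac{9}{4} + \frac{3}{4}\right) = 40 + 24 \left(- \frac{3}{2}\right) = 40 - 36 = 4$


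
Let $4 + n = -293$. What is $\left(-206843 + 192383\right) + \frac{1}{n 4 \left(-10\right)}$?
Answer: $- \frac{171784799}{11880} \approx -14460.0$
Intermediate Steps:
$n = -297$ ($n = -4 - 293 = -297$)
$\left(-206843 + 192383\right) + \frac{1}{n 4 \left(-10\right)} = \left(-206843 + 192383\right) + \frac{1}{\left(-297\right) 4 \left(-10\right)} = -14460 + \frac{1}{\left(-297\right) \left(-40\right)} = -14460 + \frac{1}{11880} = - \frac{171784799}{11880}$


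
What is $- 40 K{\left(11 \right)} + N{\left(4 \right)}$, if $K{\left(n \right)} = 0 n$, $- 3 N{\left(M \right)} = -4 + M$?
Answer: $0$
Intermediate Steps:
$N{\left(M \right)} = \frac{4}{3} - \frac{M}{3}$ ($N{\left(M \right)} = - \frac{-4 + M}{3} = \frac{4}{3} - \frac{M}{3}$)
$K{\left(n \right)} = 0$
$- 40 K{\left(11 \right)} + N{\left(4 \right)} = \left(-40\right) 0 + \left(\frac{4}{3} - \frac{4}{3}\right) = 0 + \left(\frac{4}{3} - \frac{4}{3}\right) = 0 + 0 = 0$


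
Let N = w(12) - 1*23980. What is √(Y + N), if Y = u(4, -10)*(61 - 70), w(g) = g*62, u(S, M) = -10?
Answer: I*√23146 ≈ 152.14*I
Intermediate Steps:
w(g) = 62*g
N = -23236 (N = 62*12 - 1*23980 = 744 - 23980 = -23236)
Y = 90 (Y = -10*(61 - 70) = -10*(-9) = 90)
√(Y + N) = √(90 - 23236) = √(-23146) = I*√23146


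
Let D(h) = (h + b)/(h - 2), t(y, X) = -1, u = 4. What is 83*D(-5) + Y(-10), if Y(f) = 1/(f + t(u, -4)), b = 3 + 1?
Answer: 906/77 ≈ 11.766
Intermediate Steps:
b = 4
D(h) = (4 + h)/(-2 + h) (D(h) = (h + 4)/(h - 2) = (4 + h)/(-2 + h))
Y(f) = 1/(-1 + f) (Y(f) = 1/(f - 1) = 1/(-1 + f))
83*D(-5) + Y(-10) = 83*((4 - 5)/(-2 - 5)) + 1/(-1 - 10) = 83*(-1/(-7)) + 1/(-11) = 83*(-⅐*(-1)) - 1/11 = 83*(⅐) - 1/11 = 83/7 - 1/11 = 906/77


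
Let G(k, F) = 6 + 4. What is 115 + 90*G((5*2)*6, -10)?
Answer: 1015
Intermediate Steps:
G(k, F) = 10
115 + 90*G((5*2)*6, -10) = 115 + 90*10 = 115 + 900 = 1015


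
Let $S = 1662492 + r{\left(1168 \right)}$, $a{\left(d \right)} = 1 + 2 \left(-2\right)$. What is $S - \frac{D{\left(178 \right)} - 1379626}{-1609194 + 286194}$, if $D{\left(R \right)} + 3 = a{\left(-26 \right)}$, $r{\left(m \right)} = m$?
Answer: $\frac{275127600046}{165375} \approx 1.6637 \cdot 10^{6}$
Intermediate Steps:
$a{\left(d \right)} = -3$ ($a{\left(d \right)} = 1 - 4 = -3$)
$D{\left(R \right)} = -6$ ($D{\left(R \right)} = -3 - 3 = -6$)
$S = 1663660$ ($S = 1662492 + 1168 = 1663660$)
$S - \frac{D{\left(178 \right)} - 1379626}{-1609194 + 286194} = 1663660 - \frac{-6 - 1379626}{-1609194 + 286194} = 1663660 - - \frac{1379632}{-1323000} = 1663660 - \left(-1379632\right) \left(- \frac{1}{1323000}\right) = 1663660 - \frac{172454}{165375} = \frac{275127600046}{165375}$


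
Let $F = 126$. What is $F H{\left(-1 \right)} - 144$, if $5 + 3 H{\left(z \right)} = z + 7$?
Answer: $-102$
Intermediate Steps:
$H{\left(z \right)} = \frac{2}{3} + \frac{z}{3}$ ($H{\left(z \right)} = - \frac{5}{3} + \frac{z + 7}{3} = - \frac{5}{3} + \frac{7 + z}{3} = - \frac{5}{3} + \left(\frac{7}{3} + \frac{z}{3}\right) = \frac{2}{3} + \frac{z}{3}$)
$F H{\left(-1 \right)} - 144 = 126 \left(\frac{2}{3} + \frac{1}{3} \left(-1\right)\right) - 144 = 126 \left(\frac{2}{3} - \frac{1}{3}\right) - 144 = 126 \cdot \frac{1}{3} - 144 = 42 - 144 = -102$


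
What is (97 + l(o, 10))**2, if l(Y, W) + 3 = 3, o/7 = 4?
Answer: 9409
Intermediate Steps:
o = 28 (o = 7*4 = 28)
l(Y, W) = 0 (l(Y, W) = -3 + 3 = 0)
(97 + l(o, 10))**2 = (97 + 0)**2 = 97**2 = 9409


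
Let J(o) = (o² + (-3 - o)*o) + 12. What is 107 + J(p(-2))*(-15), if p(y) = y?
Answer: -163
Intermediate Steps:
J(o) = 12 + o² + o*(-3 - o) (J(o) = (o² + o*(-3 - o)) + 12 = 12 + o² + o*(-3 - o))
107 + J(p(-2))*(-15) = 107 + (12 - 3*(-2))*(-15) = 107 + (12 + 6)*(-15) = 107 + 18*(-15) = 107 - 270 = -163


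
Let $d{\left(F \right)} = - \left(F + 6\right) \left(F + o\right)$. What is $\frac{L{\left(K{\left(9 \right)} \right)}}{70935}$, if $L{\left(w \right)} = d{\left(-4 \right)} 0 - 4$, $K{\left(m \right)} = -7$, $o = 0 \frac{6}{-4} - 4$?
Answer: $- \frac{4}{70935} \approx -5.639 \cdot 10^{-5}$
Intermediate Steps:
$o = -4$ ($o = 0 \cdot 6 \left(- \frac{1}{4}\right) - 4 = 0 \left(- \frac{3}{2}\right) - 4 = 0 - 4 = -4$)
$d{\left(F \right)} = - \left(-4 + F\right) \left(6 + F\right)$ ($d{\left(F \right)} = - \left(F + 6\right) \left(F - 4\right) = - \left(6 + F\right) \left(-4 + F\right) = - \left(-4 + F\right) \left(6 + F\right)$)
$L{\left(w \right)} = -4$ ($L{\left(w \right)} = \left(24 - \left(-4\right)^{2} - -8\right) 0 - 4 = \left(24 - 16 + 8\right) 0 - 4 = 16 \cdot 0 - 4 = 0 - 4 = -4$)
$\frac{L{\left(K{\left(9 \right)} \right)}}{70935} = - \frac{4}{70935}$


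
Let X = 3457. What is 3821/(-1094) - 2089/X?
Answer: -15494563/3781958 ≈ -4.0970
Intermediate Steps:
3821/(-1094) - 2089/X = 3821/(-1094) - 2089/3457 = 3821*(-1/1094) - 2089*1/3457 = -3821/1094 - 2089/3457 = -15494563/3781958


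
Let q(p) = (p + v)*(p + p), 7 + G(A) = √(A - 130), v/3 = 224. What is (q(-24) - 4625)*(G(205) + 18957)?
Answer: -677064550 - 178645*√3 ≈ -6.7737e+8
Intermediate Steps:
v = 672 (v = 3*224 = 672)
G(A) = -7 + √(-130 + A) (G(A) = -7 + √(A - 130) = -7 + √(-130 + A))
q(p) = 2*p*(672 + p) (q(p) = (p + 672)*(p + p) = (672 + p)*(2*p) = 2*p*(672 + p))
(q(-24) - 4625)*(G(205) + 18957) = (2*(-24)*(672 - 24) - 4625)*((-7 + √(-130 + 205)) + 18957) = (2*(-24)*648 - 4625)*((-7 + √75) + 18957) = (-31104 - 4625)*((-7 + 5*√3) + 18957) = -35729*(18950 + 5*√3) = -677064550 - 178645*√3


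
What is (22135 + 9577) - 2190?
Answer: 29522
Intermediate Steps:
(22135 + 9577) - 2190 = 31712 - 2190 = 29522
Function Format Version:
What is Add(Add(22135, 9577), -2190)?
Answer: 29522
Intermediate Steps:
Add(Add(22135, 9577), -2190) = Add(31712, -2190) = 29522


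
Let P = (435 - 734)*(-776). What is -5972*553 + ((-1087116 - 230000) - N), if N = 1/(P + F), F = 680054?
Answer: -4213464715297/912078 ≈ -4.6196e+6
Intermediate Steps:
P = 232024 (P = -299*(-776) = 232024)
N = 1/912078 (N = 1/(232024 + 680054) = 1/912078 ≈ 1.0964e-6)
-5972*553 + ((-1087116 - 230000) - N) = -5972*553 + ((-1087116 - 230000) - 1*1/912078) = -3302516 + (-1317116 - 1/912078) = -3302516 - 1201312527049/912078 = -4213464715297/912078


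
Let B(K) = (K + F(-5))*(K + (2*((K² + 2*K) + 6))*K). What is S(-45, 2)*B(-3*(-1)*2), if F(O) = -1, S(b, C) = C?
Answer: 6540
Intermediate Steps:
B(K) = (-1 + K)*(K + K*(12 + 2*K² + 4*K)) (B(K) = (K - 1)*(K + (2*((K² + 2*K) + 6))*K) = (-1 + K)*(K + (2*(6 + K² + 2*K))*K) = (-1 + K)*(K + (12 + 2*K² + 4*K)*K) = (-1 + K)*(K + K*(12 + 2*K² + 4*K)))
S(-45, 2)*B(-3*(-1)*2) = 2*((-3*(-1)*2)*(-13 + 2*(-3*(-1)*2)² + 2*(-3*(-1)*2)³ + 9*(-3*(-1)*2))) = 2*((3*2)*(-13 + 2*(3*2)² + 2*(3*2)³ + 9*(3*2))) = 2*(6*(-13 + 2*6² + 2*6³ + 9*6)) = 2*(6*(-13 + 2*36 + 2*216 + 54)) = 2*(6*(-13 + 72 + 432 + 54)) = 2*(6*545) = 2*3270 = 6540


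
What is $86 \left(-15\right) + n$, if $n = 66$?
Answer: $-1224$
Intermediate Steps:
$86 \left(-15\right) + n = 86 \left(-15\right) + 66 = -1290 + 66 = -1224$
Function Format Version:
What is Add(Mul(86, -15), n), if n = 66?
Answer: -1224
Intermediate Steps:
Add(Mul(86, -15), n) = Add(Mul(86, -15), 66) = Add(-1290, 66) = -1224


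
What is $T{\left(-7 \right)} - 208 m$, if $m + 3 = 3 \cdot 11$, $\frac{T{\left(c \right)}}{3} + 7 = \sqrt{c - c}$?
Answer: $-6261$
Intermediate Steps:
$T{\left(c \right)} = -21$ ($T{\left(c \right)} = -21 + 3 \sqrt{c - c} = -21 + 3 \sqrt{0} = -21 + 3 \cdot 0 = -21 + 0 = -21$)
$m = 30$ ($m = -3 + 3 \cdot 11 = -3 + 33 = 30$)
$T{\left(-7 \right)} - 208 m = -21 - 6240 = -6261$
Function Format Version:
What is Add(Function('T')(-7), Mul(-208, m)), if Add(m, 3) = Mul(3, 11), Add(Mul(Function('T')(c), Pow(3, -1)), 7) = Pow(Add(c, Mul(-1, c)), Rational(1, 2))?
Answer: -6261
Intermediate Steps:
Function('T')(c) = -21 (Function('T')(c) = Add(-21, Mul(3, Pow(Add(c, Mul(-1, c)), Rational(1, 2)))) = Add(-21, Mul(3, Pow(0, Rational(1, 2)))) = Add(-21, Mul(3, 0)) = Add(-21, 0) = -21)
m = 30 (m = Add(-3, Mul(3, 11)) = Add(-3, 33) = 30)
Add(Function('T')(-7), Mul(-208, m)) = Add(-21, Mul(-208, 30)) = Add(-21, -6240) = -6261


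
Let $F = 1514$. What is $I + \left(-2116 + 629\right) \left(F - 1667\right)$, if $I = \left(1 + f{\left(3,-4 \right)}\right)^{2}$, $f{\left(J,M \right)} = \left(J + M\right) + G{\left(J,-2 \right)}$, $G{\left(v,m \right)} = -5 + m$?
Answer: $227560$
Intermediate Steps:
$f{\left(J,M \right)} = -7 + J + M$ ($f{\left(J,M \right)} = \left(J + M\right) - 7 = -7 + J + M$)
$I = 49$ ($I = \left(1 - 8\right)^{2} = \left(-7\right)^{2} = 49$)
$I + \left(-2116 + 629\right) \left(F - 1667\right) = 49 + \left(-2116 + 629\right) \left(1514 - 1667\right) = 49 - -227511 = 49 + 227511 = 227560$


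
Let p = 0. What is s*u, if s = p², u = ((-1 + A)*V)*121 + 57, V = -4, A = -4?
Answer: 0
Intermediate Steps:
u = 2477 (u = ((-1 - 4)*(-4))*121 + 57 = -5*(-4)*121 + 57 = 20*121 + 57 = 2420 + 57 = 2477)
s = 0 (s = 0² = 0)
s*u = 0*2477 = 0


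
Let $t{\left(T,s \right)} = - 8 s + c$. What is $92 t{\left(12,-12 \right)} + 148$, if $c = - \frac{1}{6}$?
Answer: $\frac{26894}{3} \approx 8964.7$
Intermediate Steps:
$c = - \frac{1}{6}$ ($c = \left(-1\right) \frac{1}{6} = - \frac{1}{6} \approx -0.16667$)
$t{\left(T,s \right)} = - \frac{1}{6} - 8 s$ ($t{\left(T,s \right)} = - 8 s - \frac{1}{6} = - \frac{1}{6} - 8 s$)
$92 t{\left(12,-12 \right)} + 148 = 92 \left(- \frac{1}{6} - -96\right) + 148 = 92 \left(- \frac{1}{6} + 96\right) + 148 = 92 \cdot \frac{575}{6} + 148 = \frac{26450}{3} + 148 = \frac{26894}{3}$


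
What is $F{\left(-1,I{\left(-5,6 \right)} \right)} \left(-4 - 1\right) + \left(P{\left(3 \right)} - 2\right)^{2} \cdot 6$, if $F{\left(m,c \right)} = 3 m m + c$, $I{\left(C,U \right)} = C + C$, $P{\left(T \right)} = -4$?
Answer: $251$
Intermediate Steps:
$I{\left(C,U \right)} = 2 C$
$F{\left(m,c \right)} = c + 3 m^{2}$ ($F{\left(m,c \right)} = 3 m^{2} + c = c + 3 m^{2}$)
$F{\left(-1,I{\left(-5,6 \right)} \right)} \left(-4 - 1\right) + \left(P{\left(3 \right)} - 2\right)^{2} \cdot 6 = \left(2 \left(-5\right) + 3 \left(-1\right)^{2}\right) \left(-4 - 1\right) + \left(-4 - 2\right)^{2} \cdot 6 = \left(-10 + 3 \cdot 1\right) \left(-5\right) + \left(-6\right)^{2} \cdot 6 = \left(-10 + 3\right) \left(-5\right) + 36 \cdot 6 = \left(-7\right) \left(-5\right) + 216 = 35 + 216 = 251$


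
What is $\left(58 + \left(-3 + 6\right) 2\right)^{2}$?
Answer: $4096$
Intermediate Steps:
$\left(58 + \left(-3 + 6\right) 2\right)^{2} = \left(58 + 3 \cdot 2\right)^{2} = \left(58 + 6\right)^{2} = 64^{2} = 4096$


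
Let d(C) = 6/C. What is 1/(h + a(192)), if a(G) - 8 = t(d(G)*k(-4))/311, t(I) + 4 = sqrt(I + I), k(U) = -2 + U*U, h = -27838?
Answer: -21533973392/599290756463641 - 622*sqrt(14)/599290756463641 ≈ -3.5932e-5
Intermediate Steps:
k(U) = -2 + U**2
t(I) = -4 + sqrt(2)*sqrt(I) (t(I) = -4 + sqrt(I + I) = -4 + sqrt(2*I) = -4 + sqrt(2)*sqrt(I))
a(G) = 2484/311 + 2*sqrt(42)*sqrt(1/G)/311 (a(G) = 8 + (-4 + sqrt(2)*sqrt((6/G)*(-2 + (-4)**2)))/311 = 8 + (-4 + sqrt(2)*sqrt((6/G)*(-2 + 16)))*(1/311) = 8 + (-4 + sqrt(2)*sqrt((6/G)*14))*(1/311) = 8 + (-4 + sqrt(2)*sqrt(84/G))*(1/311) = 8 + (-4 + sqrt(2)*(2*sqrt(21)*sqrt(1/G)))*(1/311) = 8 + (-4 + 2*sqrt(42)*sqrt(1/G))*(1/311) = 8 + (-4/311 + 2*sqrt(42)*sqrt(1/G)/311) = 2484/311 + 2*sqrt(42)*sqrt(1/G)/311)
1/(h + a(192)) = 1/(-27838 + (2484/311 + 2*sqrt(42)*sqrt(1/192)/311)) = 1/(-27838 + (2484/311 + 2*sqrt(42)*(sqrt(3)/24)/311)) = 1/(-27838 + (2484/311 + sqrt(14)/1244)) = 1/(-8655134/311 + sqrt(14)/1244)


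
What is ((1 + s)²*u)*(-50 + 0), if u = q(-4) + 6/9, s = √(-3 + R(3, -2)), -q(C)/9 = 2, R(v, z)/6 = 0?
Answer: -5200/3 + 5200*I*√3/3 ≈ -1733.3 + 3002.2*I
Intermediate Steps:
R(v, z) = 0 (R(v, z) = 6*0 = 0)
q(C) = -18 (q(C) = -9*2 = -18)
s = I*√3 (s = √(-3 + 0) = √(-3) = I*√3 ≈ 1.732*I)
u = -52/3 (u = -18 + 6/9 = -18 + (⅑)*6 = -18 + ⅔ = -52/3 ≈ -17.333)
((1 + s)²*u)*(-50 + 0) = ((1 + I*√3)²*(-52/3))*(-50 + 0) = -52*(1 + I*√3)²/3*(-50) = 2600*(1 + I*√3)²/3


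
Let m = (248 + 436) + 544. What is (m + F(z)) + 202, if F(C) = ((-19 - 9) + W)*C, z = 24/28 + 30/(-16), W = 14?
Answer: 5777/4 ≈ 1444.3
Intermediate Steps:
z = -57/56 (z = 24*(1/28) + 30*(-1/16) = 6/7 - 15/8 = -57/56 ≈ -1.0179)
m = 1228 (m = 684 + 544 = 1228)
F(C) = -14*C (F(C) = ((-19 - 9) + 14)*C = (-28 + 14)*C = -14*C)
(m + F(z)) + 202 = (1228 - 14*(-57/56)) + 202 = (1228 + 57/4) + 202 = 4969/4 + 202 = 5777/4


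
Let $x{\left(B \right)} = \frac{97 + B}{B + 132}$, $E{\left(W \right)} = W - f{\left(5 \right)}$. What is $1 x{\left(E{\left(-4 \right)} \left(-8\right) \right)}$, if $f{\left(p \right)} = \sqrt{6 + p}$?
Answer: $\frac{5113}{6548} + \frac{35 \sqrt{11}}{3274} \approx 0.81631$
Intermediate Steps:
$E{\left(W \right)} = W - \sqrt{11}$ ($E{\left(W \right)} = W - \sqrt{6 + 5} = W - \sqrt{11}$)
$x{\left(B \right)} = \frac{97 + B}{132 + B}$
$1 x{\left(E{\left(-4 \right)} \left(-8\right) \right)} = 1 \frac{97 + \left(-4 - \sqrt{11}\right) \left(-8\right)}{132 + \left(-4 - \sqrt{11}\right) \left(-8\right)} = 1 \frac{97 + \left(32 + 8 \sqrt{11}\right)}{132 + \left(32 + 8 \sqrt{11}\right)} = 1 \frac{129 + 8 \sqrt{11}}{164 + 8 \sqrt{11}} = \frac{129 + 8 \sqrt{11}}{164 + 8 \sqrt{11}}$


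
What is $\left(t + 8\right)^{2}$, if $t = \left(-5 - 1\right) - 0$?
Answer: $4$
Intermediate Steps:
$t = -6$ ($t = \left(-5 - 1\right) + 0 = -6 + 0 = -6$)
$\left(t + 8\right)^{2} = \left(-6 + 8\right)^{2} = 2^{2} = 4$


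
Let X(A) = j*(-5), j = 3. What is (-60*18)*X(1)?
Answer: 16200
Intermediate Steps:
X(A) = -15 (X(A) = 3*(-5) = -15)
(-60*18)*X(1) = -60*18*(-15) = -1080*(-15) = 16200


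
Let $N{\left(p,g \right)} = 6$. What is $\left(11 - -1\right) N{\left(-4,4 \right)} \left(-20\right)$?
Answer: $-1440$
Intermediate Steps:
$\left(11 - -1\right) N{\left(-4,4 \right)} \left(-20\right) = \left(11 - -1\right) 6 \left(-20\right) = \left(11 + 1\right) 6 \left(-20\right) = 12 \cdot 6 \left(-20\right) = 72 \left(-20\right) = -1440$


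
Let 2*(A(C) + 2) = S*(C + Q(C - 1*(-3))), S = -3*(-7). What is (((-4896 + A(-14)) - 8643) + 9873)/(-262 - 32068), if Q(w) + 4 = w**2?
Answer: 5173/64660 ≈ 0.080003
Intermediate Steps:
S = 21
Q(w) = -4 + w**2
A(C) = -44 + 21*C/2 + 21*(3 + C)**2/2 (A(C) = -2 + (21*(C + (-4 + (C - 1*(-3))**2)))/2 = -2 + (21*(C + (-4 + (C + 3)**2)))/2 = -2 + (21*(C + (-4 + (3 + C)**2)))/2 = -2 + (21*(-4 + C + (3 + C)**2))/2 = -2 + (-84 + 21*C + 21*(3 + C)**2)/2 = -2 + (-42 + 21*C/2 + 21*(3 + C)**2/2) = -44 + 21*C/2 + 21*(3 + C)**2/2)
(((-4896 + A(-14)) - 8643) + 9873)/(-262 - 32068) = (((-4896 + (101/2 + (21/2)*(-14)**2 + (147/2)*(-14))) - 8643) + 9873)/(-262 - 32068) = (((-4896 + (101/2 + (21/2)*196 - 1029)) - 8643) + 9873)/(-32330) = (((-4896 + (101/2 + 2058 - 1029)) - 8643) + 9873)*(-1/32330) = (((-4896 + 2159/2) - 8643) + 9873)*(-1/32330) = ((-7633/2 - 8643) + 9873)*(-1/32330) = (-24919/2 + 9873)*(-1/32330) = -5173/2*(-1/32330) = 5173/64660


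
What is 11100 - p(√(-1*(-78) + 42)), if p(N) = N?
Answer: 11100 - 2*√30 ≈ 11089.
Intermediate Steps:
11100 - p(√(-1*(-78) + 42)) = 11100 - √(-1*(-78) + 42) = 11100 - √(78 + 42) = 11100 - √120 = 11100 - 2*√30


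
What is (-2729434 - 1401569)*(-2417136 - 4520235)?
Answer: 28658300413113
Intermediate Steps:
(-2729434 - 1401569)*(-2417136 - 4520235) = -4131003*(-6937371) = 28658300413113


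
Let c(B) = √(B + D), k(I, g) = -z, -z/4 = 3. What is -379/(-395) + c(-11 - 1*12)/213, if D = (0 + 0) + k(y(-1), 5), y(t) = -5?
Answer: 379/395 + I*√11/213 ≈ 0.95949 + 0.015571*I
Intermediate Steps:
z = -12 (z = -4*3 = -12)
k(I, g) = 12 (k(I, g) = -1*(-12) = 12)
D = 12 (D = (0 + 0) + 12 = 0 + 12 = 12)
c(B) = √(12 + B) (c(B) = √(B + 12) = √(12 + B))
-379/(-395) + c(-11 - 1*12)/213 = -379/(-395) + √(12 + (-11 - 1*12))/213 = -379*(-1/395) + √(12 + (-11 - 12))*(1/213) = 379/395 + √(12 - 23)*(1/213) = 379/395 + √(-11)*(1/213) = 379/395 + (I*√11)*(1/213) = 379/395 + I*√11/213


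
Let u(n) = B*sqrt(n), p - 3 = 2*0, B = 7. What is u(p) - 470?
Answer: -470 + 7*sqrt(3) ≈ -457.88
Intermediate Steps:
p = 3 (p = 3 + 2*0 = 3 + 0 = 3)
u(n) = 7*sqrt(n)
u(p) - 470 = 7*sqrt(3) - 470 = -470 + 7*sqrt(3)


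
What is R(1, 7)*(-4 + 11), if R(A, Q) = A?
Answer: 7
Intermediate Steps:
R(1, 7)*(-4 + 11) = 1*(-4 + 11) = 1*7 = 7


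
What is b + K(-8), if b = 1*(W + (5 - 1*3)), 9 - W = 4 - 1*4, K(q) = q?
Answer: 3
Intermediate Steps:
W = 9 (W = 9 - (4 - 1*4) = 9 - (4 - 4) = 9 - 1*0 = 9 + 0 = 9)
b = 11 (b = 1*(9 + (5 - 1*3)) = 1*(9 + (5 - 3)) = 1*(9 + 2) = 1*11 = 11)
b + K(-8) = 11 - 8 = 3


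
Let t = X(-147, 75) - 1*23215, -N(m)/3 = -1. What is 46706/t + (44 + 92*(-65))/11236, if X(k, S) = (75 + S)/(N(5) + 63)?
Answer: -17189559/6766510 ≈ -2.5404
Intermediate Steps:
N(m) = 3 (N(m) = -3*(-1) = 3)
X(k, S) = 25/22 + S/66 (X(k, S) = (75 + S)/(3 + 63) = (75 + S)/66 = (75 + S)*(1/66) = 25/22 + S/66)
t = -255340/11 (t = (25/22 + (1/66)*75) - 1*23215 = (25/22 + 25/22) - 23215 = 25/11 - 23215 = -255340/11 ≈ -23213.)
46706/t + (44 + 92*(-65))/11236 = 46706/(-255340/11) + (44 + 92*(-65))/11236 = 46706*(-11/255340) + (44 - 5980)*(1/11236) = -256883/127670 - 5936*1/11236 = -256883/127670 - 28/53 = -17189559/6766510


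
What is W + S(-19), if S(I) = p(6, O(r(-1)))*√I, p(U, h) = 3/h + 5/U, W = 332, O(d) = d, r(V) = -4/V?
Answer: 332 + 19*I*√19/12 ≈ 332.0 + 6.9016*I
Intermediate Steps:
S(I) = 19*√I/12 (S(I) = (3/((-4/(-1))) + 5/6)*√I = (3/((-4*(-1))) + 5*(⅙))*√I = (3/4 + ⅚)*√I = (3*(¼) + ⅚)*√I = (¾ + ⅚)*√I = 19*√I/12)
W + S(-19) = 332 + 19*√(-19)/12 = 332 + 19*(I*√19)/12 = 332 + 19*I*√19/12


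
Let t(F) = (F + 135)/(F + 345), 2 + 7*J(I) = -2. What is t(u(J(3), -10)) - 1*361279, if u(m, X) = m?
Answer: -871042728/2411 ≈ -3.6128e+5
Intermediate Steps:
J(I) = -4/7 (J(I) = -2/7 + (1/7)*(-2) = -2/7 - 2/7 = -4/7)
t(F) = (135 + F)/(345 + F)
t(u(J(3), -10)) - 1*361279 = (135 - 4/7)/(345 - 4/7) - 1*361279 = (941/7)/(2411/7) - 361279 = (7/2411)*(941/7) - 361279 = 941/2411 - 361279 = -871042728/2411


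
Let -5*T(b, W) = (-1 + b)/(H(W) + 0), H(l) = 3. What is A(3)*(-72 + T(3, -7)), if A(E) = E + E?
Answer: -2164/5 ≈ -432.80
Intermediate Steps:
T(b, W) = 1/15 - b/15 (T(b, W) = -(-1 + b)/(5*(3 + 0)) = -(-1 + b)/(5*3) = -(-⅓ + b/3)/5 = 1/15 - b/15)
A(E) = 2*E
A(3)*(-72 + T(3, -7)) = (2*3)*(-72 + (1/15 - 1/15*3)) = 6*(-72 + (1/15 - ⅕)) = 6*(-72 - 2/15) = 6*(-1082/15) = -2164/5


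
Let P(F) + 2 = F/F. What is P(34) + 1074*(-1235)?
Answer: -1326391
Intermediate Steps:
P(F) = -1 (P(F) = -2 + F/F = -2 + 1 = -1)
P(34) + 1074*(-1235) = -1 + 1074*(-1235) = -1 - 1326390 = -1326391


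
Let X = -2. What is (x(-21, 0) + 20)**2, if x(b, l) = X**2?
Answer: 576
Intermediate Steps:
x(b, l) = 4 (x(b, l) = (-2)**2 = 4)
(x(-21, 0) + 20)**2 = (4 + 20)**2 = 24**2 = 576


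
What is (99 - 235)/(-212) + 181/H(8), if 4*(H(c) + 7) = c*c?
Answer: 9899/477 ≈ 20.753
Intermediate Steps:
H(c) = -7 + c**2/4 (H(c) = -7 + (c*c)/4 = -7 + c**2/4)
(99 - 235)/(-212) + 181/H(8) = (99 - 235)/(-212) + 181/(-7 + (1/4)*8**2) = -136*(-1/212) + 181/(-7 + (1/4)*64) = 34/53 + 181/(-7 + 16) = 34/53 + 181/9 = 9899/477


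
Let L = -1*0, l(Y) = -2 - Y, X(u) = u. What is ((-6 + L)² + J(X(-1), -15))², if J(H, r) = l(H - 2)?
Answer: 1369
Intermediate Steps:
J(H, r) = -H (J(H, r) = -2 - (H - 2) = -2 - (-2 + H) = -2 + (2 - H) = -H)
L = 0
((-6 + L)² + J(X(-1), -15))² = ((-6 + 0)² - 1*(-1))² = ((-6)² + 1)² = (36 + 1)² = 37² = 1369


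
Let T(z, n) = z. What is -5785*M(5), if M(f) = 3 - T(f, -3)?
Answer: 11570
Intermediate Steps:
M(f) = 3 - f
-5785*M(5) = -5785*(3 - 1*5) = -5785*(3 - 5) = -5785*(-2) = 11570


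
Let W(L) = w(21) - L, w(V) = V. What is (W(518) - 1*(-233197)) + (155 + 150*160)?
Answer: 256855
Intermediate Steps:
W(L) = 21 - L
(W(518) - 1*(-233197)) + (155 + 150*160) = ((21 - 1*518) - 1*(-233197)) + (155 + 150*160) = ((21 - 518) + 233197) + (155 + 24000) = (-497 + 233197) + 24155 = 232700 + 24155 = 256855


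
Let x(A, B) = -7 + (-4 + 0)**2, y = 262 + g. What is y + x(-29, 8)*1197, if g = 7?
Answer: 11042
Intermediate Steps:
y = 269 (y = 262 + 7 = 269)
x(A, B) = 9 (x(A, B) = -7 + (-4)**2 = -7 + 16 = 9)
y + x(-29, 8)*1197 = 269 + 9*1197 = 269 + 10773 = 11042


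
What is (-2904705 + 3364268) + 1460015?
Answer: 1919578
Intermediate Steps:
(-2904705 + 3364268) + 1460015 = 459563 + 1460015 = 1919578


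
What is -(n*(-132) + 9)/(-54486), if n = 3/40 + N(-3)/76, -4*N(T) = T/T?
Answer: -59/6901560 ≈ -8.5488e-6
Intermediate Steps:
N(T) = -¼ (N(T) = -T/(4*T) = -¼*1 = -¼)
n = 109/1520 (n = 3/40 - ¼/76 = 3*(1/40) - ¼*1/76 = 3/40 - 1/304 = 109/1520 ≈ 0.071710)
-(n*(-132) + 9)/(-54486) = -((109/1520)*(-132) + 9)/(-54486) = -(-3597/380 + 9)*(-1)/54486 = -(-177)*(-1)/(380*54486) = -1*59/6901560 = -59/6901560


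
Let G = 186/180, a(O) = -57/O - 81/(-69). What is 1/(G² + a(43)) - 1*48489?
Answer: -39538446681/815429 ≈ -48488.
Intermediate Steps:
a(O) = 27/23 - 57/O (a(O) = -57/O - 81*(-1/69) = -57/O + 27/23 = 27/23 - 57/O)
G = 31/30 (G = 186*(1/180) = 31/30 ≈ 1.0333)
1/(G² + a(43)) - 1*48489 = 1/((31/30)² + (27/23 - 57/43)) - 1*48489 = 1/(961/900 + (27/23 - 57*1/43)) - 48489 = 1/(961/900 + (27/23 - 57/43)) - 48489 = 1/(961/900 - 150/989) - 48489 = 1/(815429/890100) - 48489 = 890100/815429 - 48489 = -39538446681/815429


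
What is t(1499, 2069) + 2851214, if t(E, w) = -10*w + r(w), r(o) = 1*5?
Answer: 2830529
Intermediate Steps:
r(o) = 5
t(E, w) = 5 - 10*w (t(E, w) = -10*w + 5 = 5 - 10*w)
t(1499, 2069) + 2851214 = (5 - 10*2069) + 2851214 = (5 - 20690) + 2851214 = -20685 + 2851214 = 2830529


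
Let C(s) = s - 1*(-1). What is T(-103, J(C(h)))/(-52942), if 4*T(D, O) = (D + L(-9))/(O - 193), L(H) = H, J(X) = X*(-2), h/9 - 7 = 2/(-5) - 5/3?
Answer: -70/37562349 ≈ -1.8636e-6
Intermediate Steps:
h = 222/5 (h = 63 + 9*(2/(-5) - 5/3) = 63 + 9*(2*(-⅕) - 5*⅓) = 63 + 9*(-⅖ - 5/3) = 63 + 9*(-31/15) = 63 - 93/5 = 222/5 ≈ 44.400)
C(s) = 1 + s (C(s) = s + 1 = 1 + s)
J(X) = -2*X
T(D, O) = (-9 + D)/(4*(-193 + O)) (T(D, O) = ((D - 9)/(O - 193))/4 = ((-9 + D)/(-193 + O))/4 = (-9 + D)/(4*(-193 + O)))
T(-103, J(C(h)))/(-52942) = ((-9 - 103)/(4*(-193 - 2*(1 + 222/5))))/(-52942) = ((¼)*(-112)/(-193 - 2*227/5))*(-1/52942) = ((¼)*(-112)/(-193 - 454/5))*(-1/52942) = ((¼)*(-112)/(-1419/5))*(-1/52942) = ((¼)*(-5/1419)*(-112))*(-1/52942) = (140/1419)*(-1/52942) = -70/37562349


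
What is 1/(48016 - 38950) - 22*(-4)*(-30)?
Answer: -23934239/9066 ≈ -2640.0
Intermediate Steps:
1/(48016 - 38950) - 22*(-4)*(-30) = 1/9066 + 88*(-30) = 1/9066 - 2640 = -23934239/9066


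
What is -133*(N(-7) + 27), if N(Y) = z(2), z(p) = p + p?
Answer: -4123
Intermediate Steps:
z(p) = 2*p
N(Y) = 4 (N(Y) = 2*2 = 4)
-133*(N(-7) + 27) = -133*(4 + 27) = -133*31 = -4123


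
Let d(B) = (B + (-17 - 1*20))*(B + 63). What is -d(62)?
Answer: -3125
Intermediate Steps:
d(B) = (-37 + B)*(63 + B) (d(B) = (B + (-17 - 20))*(63 + B) = (B - 37)*(63 + B) = (-37 + B)*(63 + B))
-d(62) = -(-2331 + 62² + 26*62) = -(-2331 + 3844 + 1612) = -1*3125 = -3125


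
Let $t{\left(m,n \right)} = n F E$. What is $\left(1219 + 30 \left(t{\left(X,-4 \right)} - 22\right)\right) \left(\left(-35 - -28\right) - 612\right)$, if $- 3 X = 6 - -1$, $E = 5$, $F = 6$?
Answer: $1882379$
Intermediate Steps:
$X = - \frac{7}{3}$ ($X = - \frac{6 - -1}{3} = - \frac{6 + 1}{3} = \left(- \frac{1}{3}\right) 7 = - \frac{7}{3} \approx -2.3333$)
$t{\left(m,n \right)} = 30 n$ ($t{\left(m,n \right)} = n 6 \cdot 5 = 6 n 5 = 30 n$)
$\left(1219 + 30 \left(t{\left(X,-4 \right)} - 22\right)\right) \left(\left(-35 - -28\right) - 612\right) = \left(1219 + 30 \left(30 \left(-4\right) - 22\right)\right) \left(\left(-35 - -28\right) - 612\right) = \left(1219 + 30 \left(-120 - 22\right)\right) \left(\left(-35 + 28\right) - 612\right) = \left(1219 + 30 \left(-142\right)\right) \left(-7 - 612\right) = \left(1219 - 4260\right) \left(-619\right) = \left(-3041\right) \left(-619\right) = 1882379$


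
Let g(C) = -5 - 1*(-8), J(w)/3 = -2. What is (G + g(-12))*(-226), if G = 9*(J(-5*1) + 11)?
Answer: -10848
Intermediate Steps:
J(w) = -6 (J(w) = 3*(-2) = -6)
g(C) = 3 (g(C) = -5 + 8 = 3)
G = 45 (G = 9*(-6 + 11) = 9*5 = 45)
(G + g(-12))*(-226) = (45 + 3)*(-226) = 48*(-226) = -10848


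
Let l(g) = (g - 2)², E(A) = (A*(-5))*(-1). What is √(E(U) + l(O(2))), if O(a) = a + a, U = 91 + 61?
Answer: 2*√191 ≈ 27.641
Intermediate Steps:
U = 152
E(A) = 5*A (E(A) = -5*A*(-1) = 5*A)
O(a) = 2*a
l(g) = (-2 + g)²
√(E(U) + l(O(2))) = √(5*152 + (-2 + 2*2)²) = √(760 + (-2 + 4)²) = √(760 + 2²) = √(760 + 4) = √764 = 2*√191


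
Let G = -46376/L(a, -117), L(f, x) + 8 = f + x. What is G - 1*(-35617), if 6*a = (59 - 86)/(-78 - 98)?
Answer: 1583151799/43991 ≈ 35988.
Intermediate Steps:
a = 9/352 (a = ((59 - 86)/(-78 - 98))/6 = (-27/(-176))/6 = (-27*(-1/176))/6 = (⅙)*(27/176) = 9/352 ≈ 0.025568)
L(f, x) = -8 + f + x (L(f, x) = -8 + (f + x) = -8 + f + x)
G = 16324352/43991 (G = -46376/(-8 + 9/352 - 117) = -46376/(-43991/352) = -46376*(-352/43991) = 16324352/43991 ≈ 371.08)
G - 1*(-35617) = 16324352/43991 - 1*(-35617) = 16324352/43991 + 35617 = 1583151799/43991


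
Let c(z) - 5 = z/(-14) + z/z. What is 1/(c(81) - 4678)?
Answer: -14/65489 ≈ -0.00021378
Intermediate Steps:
c(z) = 6 - z/14 (c(z) = 5 + (z/(-14) + z/z) = 5 + (z*(-1/14) + 1) = 5 + (-z/14 + 1) = 5 + (1 - z/14) = 6 - z/14)
1/(c(81) - 4678) = 1/((6 - 1/14*81) - 4678) = 1/((6 - 81/14) - 4678) = 1/(3/14 - 4678) = 1/(-65489/14) = -14/65489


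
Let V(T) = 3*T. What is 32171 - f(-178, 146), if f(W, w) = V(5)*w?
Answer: 29981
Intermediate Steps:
f(W, w) = 15*w (f(W, w) = (3*5)*w = 15*w)
32171 - f(-178, 146) = 32171 - 15*146 = 32171 - 1*2190 = 32171 - 2190 = 29981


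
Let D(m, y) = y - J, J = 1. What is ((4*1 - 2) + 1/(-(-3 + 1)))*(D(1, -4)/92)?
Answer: -25/184 ≈ -0.13587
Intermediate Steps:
D(m, y) = -1 + y (D(m, y) = y - 1*1 = y - 1 = -1 + y)
((4*1 - 2) + 1/(-(-3 + 1)))*(D(1, -4)/92) = ((4*1 - 2) + 1/(-(-3 + 1)))*((-1 - 4)/92) = ((4 - 2) + 1/(-1*(-2)))*(-5*1/92) = (2 + 1/2)*(-5/92) = (5/2)*(-5/92) = -25/184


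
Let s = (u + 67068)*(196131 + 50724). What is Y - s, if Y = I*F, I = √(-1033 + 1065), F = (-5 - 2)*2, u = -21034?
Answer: -11363723070 - 56*√2 ≈ -1.1364e+10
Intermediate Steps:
F = -14 (F = -7*2 = -14)
I = 4*√2 (I = √32 = 4*√2 ≈ 5.6569)
Y = -56*√2 (Y = (4*√2)*(-14) = -56*√2 ≈ -79.196)
s = 11363723070 (s = (-21034 + 67068)*(196131 + 50724) = 46034*246855 = 11363723070)
Y - s = -56*√2 - 1*11363723070 = -56*√2 - 11363723070 = -11363723070 - 56*√2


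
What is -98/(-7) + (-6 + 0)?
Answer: 8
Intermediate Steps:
-98/(-7) + (-6 + 0) = -98*(-1)/7 - 6 = -7*(-2) - 6 = 14 - 6 = 8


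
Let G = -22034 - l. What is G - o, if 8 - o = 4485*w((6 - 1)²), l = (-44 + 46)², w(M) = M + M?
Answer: 202204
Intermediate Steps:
w(M) = 2*M
l = 4 (l = 2² = 4)
o = -224242 (o = 8 - 4485*2*(6 - 1)² = 8 - 4485*2*5² = 8 - 4485*2*25 = 8 - 4485*50 = 8 - 1*224250 = 8 - 224250 = -224242)
G = -22038 (G = -22034 - 1*4 = -22034 - 4 = -22038)
G - o = -22038 - 1*(-224242) = -22038 + 224242 = 202204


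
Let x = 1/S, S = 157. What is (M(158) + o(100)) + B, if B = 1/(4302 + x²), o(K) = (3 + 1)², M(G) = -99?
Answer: -8801295268/106039999 ≈ -83.000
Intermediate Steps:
x = 1/157 ≈ 0.0063694
o(K) = 16 (o(K) = 4² = 16)
B = 24649/106039999 (B = 1/(4302 + (1/157)²) = 1/(4302 + 1/24649) = 1/(106039999/24649) = 24649/106039999 ≈ 0.00023245)
(M(158) + o(100)) + B = (-99 + 16) + 24649/106039999 = -83 + 24649/106039999 = -8801295268/106039999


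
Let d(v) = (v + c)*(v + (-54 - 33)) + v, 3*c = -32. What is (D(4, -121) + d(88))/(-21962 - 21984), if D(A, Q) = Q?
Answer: -19/18834 ≈ -0.0010088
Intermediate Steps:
c = -32/3 (c = (1/3)*(-32) = -32/3 ≈ -10.667)
d(v) = v + (-87 + v)*(-32/3 + v) (d(v) = (v - 32/3)*(v + (-54 - 33)) + v = (-32/3 + v)*(v - 87) + v = (-32/3 + v)*(-87 + v) + v = (-87 + v)*(-32/3 + v) + v = v + (-87 + v)*(-32/3 + v))
(D(4, -121) + d(88))/(-21962 - 21984) = (-121 + (928 + 88**2 - 290/3*88))/(-21962 - 21984) = (-121 + (928 + 7744 - 25520/3))/(-43946) = (-121 + 496/3)*(-1/43946) = (133/3)*(-1/43946) = -19/18834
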